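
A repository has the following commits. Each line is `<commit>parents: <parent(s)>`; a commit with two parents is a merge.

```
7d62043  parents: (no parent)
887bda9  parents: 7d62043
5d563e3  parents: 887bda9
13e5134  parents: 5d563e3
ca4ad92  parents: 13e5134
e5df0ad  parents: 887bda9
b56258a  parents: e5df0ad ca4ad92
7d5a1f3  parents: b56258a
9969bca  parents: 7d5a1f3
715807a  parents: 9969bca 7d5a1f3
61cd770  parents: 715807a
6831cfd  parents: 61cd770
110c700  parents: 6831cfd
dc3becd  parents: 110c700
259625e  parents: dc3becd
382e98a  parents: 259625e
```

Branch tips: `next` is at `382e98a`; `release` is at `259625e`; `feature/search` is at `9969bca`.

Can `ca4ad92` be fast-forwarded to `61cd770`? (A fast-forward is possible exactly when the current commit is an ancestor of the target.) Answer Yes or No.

Yes

A fast-forward from ca4ad92 to 61cd770 is possible iff ca4ad92 is an ancestor of 61cd770.
Ancestors of 61cd770: {13e5134, 5d563e3, 61cd770, 715807a, 7d5a1f3, 7d62043, 887bda9, 9969bca, b56258a, ca4ad92, e5df0ad}.
ca4ad92 is among them, so fast-forward is possible.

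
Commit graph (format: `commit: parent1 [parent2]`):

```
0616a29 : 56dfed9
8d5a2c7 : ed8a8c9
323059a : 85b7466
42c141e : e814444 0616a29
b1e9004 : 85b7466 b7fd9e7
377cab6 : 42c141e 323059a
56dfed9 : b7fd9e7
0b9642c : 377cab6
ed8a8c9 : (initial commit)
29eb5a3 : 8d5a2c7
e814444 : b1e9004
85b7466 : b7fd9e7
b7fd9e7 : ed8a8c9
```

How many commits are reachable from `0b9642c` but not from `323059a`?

7

Reachable from 0b9642c: {0616a29, 0b9642c, 323059a, 377cab6, 42c141e, 56dfed9, 85b7466, b1e9004, b7fd9e7, e814444, ed8a8c9}.
Reachable from 323059a: {323059a, 85b7466, b7fd9e7, ed8a8c9}.
In 0b9642c's history but not 323059a's: {0616a29, 0b9642c, 377cab6, 42c141e, 56dfed9, b1e9004, e814444} — 7 commits.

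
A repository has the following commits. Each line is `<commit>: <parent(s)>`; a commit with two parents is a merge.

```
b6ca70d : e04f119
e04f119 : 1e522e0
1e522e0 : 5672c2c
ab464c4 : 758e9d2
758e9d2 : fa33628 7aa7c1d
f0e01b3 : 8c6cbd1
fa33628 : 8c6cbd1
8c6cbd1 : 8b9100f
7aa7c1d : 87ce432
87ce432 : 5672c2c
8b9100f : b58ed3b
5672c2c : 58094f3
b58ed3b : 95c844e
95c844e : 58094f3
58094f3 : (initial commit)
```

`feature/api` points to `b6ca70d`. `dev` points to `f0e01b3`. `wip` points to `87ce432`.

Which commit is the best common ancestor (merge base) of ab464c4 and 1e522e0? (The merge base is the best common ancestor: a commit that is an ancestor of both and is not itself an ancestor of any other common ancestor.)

5672c2c

Ancestors of ab464c4: {5672c2c, 58094f3, 758e9d2, 7aa7c1d, 87ce432, 8b9100f, 8c6cbd1, 95c844e, ab464c4, b58ed3b, fa33628}.
Ancestors of 1e522e0: {1e522e0, 5672c2c, 58094f3}.
Common ancestors: {5672c2c, 58094f3}.
Among these, 5672c2c is not an ancestor of any other common ancestor — it is the merge base.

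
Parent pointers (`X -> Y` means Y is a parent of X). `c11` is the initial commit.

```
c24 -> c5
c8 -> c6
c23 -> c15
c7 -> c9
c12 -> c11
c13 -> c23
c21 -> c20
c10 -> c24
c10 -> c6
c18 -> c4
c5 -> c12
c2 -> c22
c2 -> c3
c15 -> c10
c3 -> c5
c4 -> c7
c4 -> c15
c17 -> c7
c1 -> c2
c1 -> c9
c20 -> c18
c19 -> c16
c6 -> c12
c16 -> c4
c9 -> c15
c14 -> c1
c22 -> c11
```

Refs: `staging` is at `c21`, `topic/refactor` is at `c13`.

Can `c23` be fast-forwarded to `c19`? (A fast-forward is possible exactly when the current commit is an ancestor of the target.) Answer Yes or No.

A fast-forward from c23 to c19 is possible iff c23 is an ancestor of c19.
Ancestors of c19: {c10, c11, c12, c15, c16, c19, c24, c4, c5, c6, c7, c9}.
c23 is not among them, so fast-forward is not possible.

No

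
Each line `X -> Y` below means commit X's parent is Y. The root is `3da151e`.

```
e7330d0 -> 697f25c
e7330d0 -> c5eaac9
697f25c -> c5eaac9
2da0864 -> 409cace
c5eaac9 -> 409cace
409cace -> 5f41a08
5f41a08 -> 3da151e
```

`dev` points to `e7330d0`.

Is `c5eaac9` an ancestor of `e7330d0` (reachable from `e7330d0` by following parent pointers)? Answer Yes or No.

Ancestors of e7330d0 (commits reachable by following parents): {3da151e, 409cace, 5f41a08, 697f25c, c5eaac9, e7330d0}.
c5eaac9 is in that set, so it is an ancestor of e7330d0.

Yes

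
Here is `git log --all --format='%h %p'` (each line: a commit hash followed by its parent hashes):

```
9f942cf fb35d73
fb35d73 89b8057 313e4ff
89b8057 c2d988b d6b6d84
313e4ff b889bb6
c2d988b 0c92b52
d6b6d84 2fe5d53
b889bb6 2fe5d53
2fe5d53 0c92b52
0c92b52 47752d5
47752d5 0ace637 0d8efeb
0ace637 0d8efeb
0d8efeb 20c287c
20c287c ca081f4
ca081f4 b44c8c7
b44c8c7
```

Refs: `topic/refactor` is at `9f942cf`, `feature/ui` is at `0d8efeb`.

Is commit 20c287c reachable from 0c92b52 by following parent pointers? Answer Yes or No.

Yes

Ancestors of 0c92b52 (commits reachable by following parents): {0ace637, 0c92b52, 0d8efeb, 20c287c, 47752d5, b44c8c7, ca081f4}.
20c287c is in that set, so it is an ancestor of 0c92b52.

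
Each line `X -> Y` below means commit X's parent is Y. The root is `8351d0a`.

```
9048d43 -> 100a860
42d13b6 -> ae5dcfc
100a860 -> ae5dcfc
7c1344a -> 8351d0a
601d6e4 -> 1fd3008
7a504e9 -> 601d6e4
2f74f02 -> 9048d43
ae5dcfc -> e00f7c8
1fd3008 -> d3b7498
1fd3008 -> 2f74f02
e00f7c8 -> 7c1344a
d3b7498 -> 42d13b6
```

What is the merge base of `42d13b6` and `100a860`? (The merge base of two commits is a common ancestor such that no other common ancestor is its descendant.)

ae5dcfc

Ancestors of 42d13b6: {42d13b6, 7c1344a, 8351d0a, ae5dcfc, e00f7c8}.
Ancestors of 100a860: {100a860, 7c1344a, 8351d0a, ae5dcfc, e00f7c8}.
Common ancestors: {7c1344a, 8351d0a, ae5dcfc, e00f7c8}.
Among these, ae5dcfc is not an ancestor of any other common ancestor — it is the merge base.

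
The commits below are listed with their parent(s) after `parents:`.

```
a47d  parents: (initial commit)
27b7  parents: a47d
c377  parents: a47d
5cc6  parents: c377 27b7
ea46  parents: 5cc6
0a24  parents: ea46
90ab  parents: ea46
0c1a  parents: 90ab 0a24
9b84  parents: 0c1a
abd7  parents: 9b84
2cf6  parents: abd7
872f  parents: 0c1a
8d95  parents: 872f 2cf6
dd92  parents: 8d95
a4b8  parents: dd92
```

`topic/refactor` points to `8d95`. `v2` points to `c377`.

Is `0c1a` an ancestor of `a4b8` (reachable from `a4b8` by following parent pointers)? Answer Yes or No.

Ancestors of a4b8 (commits reachable by following parents): {0a24, 0c1a, 27b7, 2cf6, 5cc6, 872f, 8d95, 90ab, 9b84, a47d, a4b8, abd7, c377, dd92, ea46}.
0c1a is in that set, so it is an ancestor of a4b8.

Yes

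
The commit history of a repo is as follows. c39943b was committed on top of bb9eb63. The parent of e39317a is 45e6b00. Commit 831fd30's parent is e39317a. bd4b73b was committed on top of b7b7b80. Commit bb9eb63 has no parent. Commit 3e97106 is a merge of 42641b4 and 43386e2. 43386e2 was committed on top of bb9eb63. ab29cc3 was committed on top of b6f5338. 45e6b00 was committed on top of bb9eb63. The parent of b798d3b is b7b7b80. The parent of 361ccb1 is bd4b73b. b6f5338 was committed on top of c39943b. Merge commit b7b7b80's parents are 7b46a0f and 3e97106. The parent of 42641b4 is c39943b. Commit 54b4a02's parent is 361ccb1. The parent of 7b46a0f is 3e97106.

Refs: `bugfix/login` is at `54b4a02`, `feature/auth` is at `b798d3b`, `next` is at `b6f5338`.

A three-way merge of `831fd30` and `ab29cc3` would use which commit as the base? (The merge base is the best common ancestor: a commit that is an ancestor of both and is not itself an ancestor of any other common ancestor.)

bb9eb63

Ancestors of 831fd30: {45e6b00, 831fd30, bb9eb63, e39317a}.
Ancestors of ab29cc3: {ab29cc3, b6f5338, bb9eb63, c39943b}.
Common ancestors: {bb9eb63}.
The only common ancestor is bb9eb63, so it is the merge base.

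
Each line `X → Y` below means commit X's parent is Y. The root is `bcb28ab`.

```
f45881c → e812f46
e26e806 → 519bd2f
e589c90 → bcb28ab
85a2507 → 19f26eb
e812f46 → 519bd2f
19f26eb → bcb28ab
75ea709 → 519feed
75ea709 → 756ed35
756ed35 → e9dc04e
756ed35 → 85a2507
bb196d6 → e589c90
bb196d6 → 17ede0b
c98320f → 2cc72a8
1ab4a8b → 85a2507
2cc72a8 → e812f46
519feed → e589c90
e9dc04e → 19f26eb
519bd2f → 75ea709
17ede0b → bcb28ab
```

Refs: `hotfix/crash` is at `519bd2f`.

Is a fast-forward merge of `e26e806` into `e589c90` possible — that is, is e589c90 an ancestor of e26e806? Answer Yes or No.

A fast-forward from e589c90 to e26e806 is possible iff e589c90 is an ancestor of e26e806.
Ancestors of e26e806: {19f26eb, 519bd2f, 519feed, 756ed35, 75ea709, 85a2507, bcb28ab, e26e806, e589c90, e9dc04e}.
e589c90 is among them, so fast-forward is possible.

Yes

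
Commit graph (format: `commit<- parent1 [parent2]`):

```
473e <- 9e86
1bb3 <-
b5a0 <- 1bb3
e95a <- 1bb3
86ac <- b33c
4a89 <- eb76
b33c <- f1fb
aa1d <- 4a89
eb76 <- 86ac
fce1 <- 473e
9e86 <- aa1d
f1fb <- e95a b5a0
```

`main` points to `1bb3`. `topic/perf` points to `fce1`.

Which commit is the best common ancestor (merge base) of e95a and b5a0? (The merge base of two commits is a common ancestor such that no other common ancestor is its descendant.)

Ancestors of e95a: {1bb3, e95a}.
Ancestors of b5a0: {1bb3, b5a0}.
Common ancestors: {1bb3}.
The only common ancestor is 1bb3, so it is the merge base.

1bb3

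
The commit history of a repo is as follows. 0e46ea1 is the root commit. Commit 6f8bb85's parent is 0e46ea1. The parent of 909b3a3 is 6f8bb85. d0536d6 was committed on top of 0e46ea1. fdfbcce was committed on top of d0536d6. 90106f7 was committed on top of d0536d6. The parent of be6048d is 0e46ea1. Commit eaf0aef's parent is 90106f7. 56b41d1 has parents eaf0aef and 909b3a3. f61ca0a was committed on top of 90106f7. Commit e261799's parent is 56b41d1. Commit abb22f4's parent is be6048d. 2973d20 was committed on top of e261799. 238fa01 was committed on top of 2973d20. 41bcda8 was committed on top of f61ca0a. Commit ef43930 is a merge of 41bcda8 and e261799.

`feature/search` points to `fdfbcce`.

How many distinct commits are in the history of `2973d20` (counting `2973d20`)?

Walking parent pointers from 2973d20: reachable set = {0e46ea1, 2973d20, 56b41d1, 6f8bb85, 90106f7, 909b3a3, d0536d6, e261799, eaf0aef}.
That is 9 commits.

9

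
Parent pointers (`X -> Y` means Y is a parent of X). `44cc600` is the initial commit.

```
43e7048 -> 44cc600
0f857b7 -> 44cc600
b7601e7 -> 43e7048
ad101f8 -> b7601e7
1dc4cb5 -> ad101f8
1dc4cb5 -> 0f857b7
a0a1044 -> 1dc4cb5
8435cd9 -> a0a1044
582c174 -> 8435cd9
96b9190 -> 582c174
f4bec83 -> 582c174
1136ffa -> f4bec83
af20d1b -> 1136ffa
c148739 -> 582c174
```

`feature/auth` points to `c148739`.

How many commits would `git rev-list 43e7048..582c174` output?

Reachable from 582c174: {0f857b7, 1dc4cb5, 43e7048, 44cc600, 582c174, 8435cd9, a0a1044, ad101f8, b7601e7}.
Reachable from 43e7048: {43e7048, 44cc600}.
In 582c174's history but not 43e7048's: {0f857b7, 1dc4cb5, 582c174, 8435cd9, a0a1044, ad101f8, b7601e7} — 7 commits.

7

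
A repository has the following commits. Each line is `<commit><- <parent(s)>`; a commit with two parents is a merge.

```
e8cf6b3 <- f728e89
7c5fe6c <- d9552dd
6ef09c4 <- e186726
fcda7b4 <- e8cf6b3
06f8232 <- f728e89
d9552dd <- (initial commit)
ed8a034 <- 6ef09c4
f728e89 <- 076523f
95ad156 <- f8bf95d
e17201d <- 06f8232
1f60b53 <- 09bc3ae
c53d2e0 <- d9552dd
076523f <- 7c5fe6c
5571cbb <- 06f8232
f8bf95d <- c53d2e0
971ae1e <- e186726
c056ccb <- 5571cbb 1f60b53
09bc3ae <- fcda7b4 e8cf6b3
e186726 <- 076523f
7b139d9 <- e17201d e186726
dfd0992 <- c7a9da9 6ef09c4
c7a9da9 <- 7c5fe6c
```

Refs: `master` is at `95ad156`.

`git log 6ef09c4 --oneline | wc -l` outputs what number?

5

Walking parent pointers from 6ef09c4: reachable set = {076523f, 6ef09c4, 7c5fe6c, d9552dd, e186726}.
That is 5 commits.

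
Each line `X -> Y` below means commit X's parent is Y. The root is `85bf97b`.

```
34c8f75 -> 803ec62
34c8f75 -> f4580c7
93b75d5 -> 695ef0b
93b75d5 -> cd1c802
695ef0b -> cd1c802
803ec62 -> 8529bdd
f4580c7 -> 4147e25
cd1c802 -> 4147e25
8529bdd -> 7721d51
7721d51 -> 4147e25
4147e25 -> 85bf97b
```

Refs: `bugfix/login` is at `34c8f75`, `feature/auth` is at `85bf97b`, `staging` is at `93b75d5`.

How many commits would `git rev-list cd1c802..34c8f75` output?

5

Reachable from 34c8f75: {34c8f75, 4147e25, 7721d51, 803ec62, 8529bdd, 85bf97b, f4580c7}.
Reachable from cd1c802: {4147e25, 85bf97b, cd1c802}.
In 34c8f75's history but not cd1c802's: {34c8f75, 7721d51, 803ec62, 8529bdd, f4580c7} — 5 commits.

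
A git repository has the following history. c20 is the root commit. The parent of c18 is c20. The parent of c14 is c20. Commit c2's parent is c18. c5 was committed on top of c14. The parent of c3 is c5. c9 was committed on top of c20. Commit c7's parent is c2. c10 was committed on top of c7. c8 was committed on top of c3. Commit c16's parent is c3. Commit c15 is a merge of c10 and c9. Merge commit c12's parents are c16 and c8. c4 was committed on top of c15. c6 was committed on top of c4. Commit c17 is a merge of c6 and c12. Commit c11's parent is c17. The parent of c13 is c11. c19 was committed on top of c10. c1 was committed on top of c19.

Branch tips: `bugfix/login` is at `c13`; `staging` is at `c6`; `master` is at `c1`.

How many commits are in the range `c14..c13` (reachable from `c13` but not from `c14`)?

Reachable from c13: {c10, c11, c12, c13, c14, c15, c16, c17, c18, c2, c20, c3, c4, c5, c6, c7, c8, c9}.
Reachable from c14: {c14, c20}.
In c13's history but not c14's: {c10, c11, c12, c13, c15, c16, c17, c18, c2, c3, c4, c5, c6, c7, c8, c9} — 16 commits.

16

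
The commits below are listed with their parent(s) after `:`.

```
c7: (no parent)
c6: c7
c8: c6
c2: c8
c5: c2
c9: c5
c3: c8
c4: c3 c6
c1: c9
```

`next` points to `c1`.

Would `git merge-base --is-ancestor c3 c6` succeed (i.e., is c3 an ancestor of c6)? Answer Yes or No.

Ancestors of c6: {c6, c7}.
c3 is not in that set, so it is not an ancestor of c6.

No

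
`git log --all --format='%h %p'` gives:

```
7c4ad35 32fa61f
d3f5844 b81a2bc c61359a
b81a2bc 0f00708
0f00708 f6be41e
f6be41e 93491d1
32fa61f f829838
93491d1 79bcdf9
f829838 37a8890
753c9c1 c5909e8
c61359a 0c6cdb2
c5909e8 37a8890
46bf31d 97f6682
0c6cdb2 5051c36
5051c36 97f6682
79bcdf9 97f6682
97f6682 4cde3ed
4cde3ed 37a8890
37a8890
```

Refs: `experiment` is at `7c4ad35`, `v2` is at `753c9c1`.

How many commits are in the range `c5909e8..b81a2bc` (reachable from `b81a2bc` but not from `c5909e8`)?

Reachable from b81a2bc: {0f00708, 37a8890, 4cde3ed, 79bcdf9, 93491d1, 97f6682, b81a2bc, f6be41e}.
Reachable from c5909e8: {37a8890, c5909e8}.
In b81a2bc's history but not c5909e8's: {0f00708, 4cde3ed, 79bcdf9, 93491d1, 97f6682, b81a2bc, f6be41e} — 7 commits.

7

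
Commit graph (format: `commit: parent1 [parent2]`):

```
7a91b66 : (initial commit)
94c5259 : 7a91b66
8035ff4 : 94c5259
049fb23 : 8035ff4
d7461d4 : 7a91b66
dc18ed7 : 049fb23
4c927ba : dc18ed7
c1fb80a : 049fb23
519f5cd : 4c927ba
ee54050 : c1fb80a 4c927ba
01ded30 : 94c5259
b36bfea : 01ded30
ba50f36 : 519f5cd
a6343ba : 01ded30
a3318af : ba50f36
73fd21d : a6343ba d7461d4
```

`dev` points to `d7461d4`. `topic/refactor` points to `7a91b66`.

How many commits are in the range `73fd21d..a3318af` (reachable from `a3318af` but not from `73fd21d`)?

7

Reachable from a3318af: {049fb23, 4c927ba, 519f5cd, 7a91b66, 8035ff4, 94c5259, a3318af, ba50f36, dc18ed7}.
Reachable from 73fd21d: {01ded30, 73fd21d, 7a91b66, 94c5259, a6343ba, d7461d4}.
In a3318af's history but not 73fd21d's: {049fb23, 4c927ba, 519f5cd, 8035ff4, a3318af, ba50f36, dc18ed7} — 7 commits.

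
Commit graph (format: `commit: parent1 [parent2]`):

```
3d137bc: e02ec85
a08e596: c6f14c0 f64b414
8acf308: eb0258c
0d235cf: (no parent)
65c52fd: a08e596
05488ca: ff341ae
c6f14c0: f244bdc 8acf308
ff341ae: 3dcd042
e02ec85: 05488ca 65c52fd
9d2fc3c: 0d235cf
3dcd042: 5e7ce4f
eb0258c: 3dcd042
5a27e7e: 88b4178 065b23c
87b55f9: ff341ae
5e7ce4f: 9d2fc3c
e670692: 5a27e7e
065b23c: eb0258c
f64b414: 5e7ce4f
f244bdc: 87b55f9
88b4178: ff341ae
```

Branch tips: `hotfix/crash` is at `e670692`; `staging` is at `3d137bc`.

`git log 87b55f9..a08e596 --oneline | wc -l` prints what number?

6

Reachable from a08e596: {0d235cf, 3dcd042, 5e7ce4f, 87b55f9, 8acf308, 9d2fc3c, a08e596, c6f14c0, eb0258c, f244bdc, f64b414, ff341ae}.
Reachable from 87b55f9: {0d235cf, 3dcd042, 5e7ce4f, 87b55f9, 9d2fc3c, ff341ae}.
In a08e596's history but not 87b55f9's: {8acf308, a08e596, c6f14c0, eb0258c, f244bdc, f64b414} — 6 commits.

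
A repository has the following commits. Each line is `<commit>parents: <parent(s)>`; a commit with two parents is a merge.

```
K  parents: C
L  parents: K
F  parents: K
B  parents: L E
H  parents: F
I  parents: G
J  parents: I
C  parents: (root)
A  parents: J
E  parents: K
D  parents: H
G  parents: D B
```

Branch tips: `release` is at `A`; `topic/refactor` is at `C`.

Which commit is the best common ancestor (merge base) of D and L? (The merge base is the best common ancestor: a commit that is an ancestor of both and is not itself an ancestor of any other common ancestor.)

Ancestors of D: {C, D, F, H, K}.
Ancestors of L: {C, K, L}.
Common ancestors: {C, K}.
Among these, K is not an ancestor of any other common ancestor — it is the merge base.

K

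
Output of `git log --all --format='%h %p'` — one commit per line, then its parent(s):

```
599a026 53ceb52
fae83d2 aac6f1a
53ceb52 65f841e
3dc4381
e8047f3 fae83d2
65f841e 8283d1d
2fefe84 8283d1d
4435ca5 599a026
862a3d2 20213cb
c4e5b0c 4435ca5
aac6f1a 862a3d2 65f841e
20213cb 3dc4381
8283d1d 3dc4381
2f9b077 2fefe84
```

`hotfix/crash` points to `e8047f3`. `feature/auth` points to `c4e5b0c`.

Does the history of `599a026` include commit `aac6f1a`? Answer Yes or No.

Ancestors of 599a026: {3dc4381, 53ceb52, 599a026, 65f841e, 8283d1d}.
aac6f1a is not in that set, so it is not an ancestor of 599a026.

No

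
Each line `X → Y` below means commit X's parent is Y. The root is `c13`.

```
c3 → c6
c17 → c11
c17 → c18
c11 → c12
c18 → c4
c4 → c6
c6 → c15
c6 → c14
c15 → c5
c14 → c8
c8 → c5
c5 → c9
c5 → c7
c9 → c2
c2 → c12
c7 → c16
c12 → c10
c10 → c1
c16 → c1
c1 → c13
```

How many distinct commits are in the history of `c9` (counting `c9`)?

6

Walking parent pointers from c9: reachable set = {c1, c10, c12, c13, c2, c9}.
That is 6 commits.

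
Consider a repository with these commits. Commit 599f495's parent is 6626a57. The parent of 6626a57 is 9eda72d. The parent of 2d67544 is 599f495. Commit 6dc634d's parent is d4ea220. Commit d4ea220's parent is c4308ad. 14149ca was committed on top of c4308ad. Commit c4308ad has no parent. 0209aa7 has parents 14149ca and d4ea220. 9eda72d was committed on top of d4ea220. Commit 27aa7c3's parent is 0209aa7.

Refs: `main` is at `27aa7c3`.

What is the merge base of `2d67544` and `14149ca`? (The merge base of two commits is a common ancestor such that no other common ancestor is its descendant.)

c4308ad

Ancestors of 2d67544: {2d67544, 599f495, 6626a57, 9eda72d, c4308ad, d4ea220}.
Ancestors of 14149ca: {14149ca, c4308ad}.
Common ancestors: {c4308ad}.
The only common ancestor is c4308ad, so it is the merge base.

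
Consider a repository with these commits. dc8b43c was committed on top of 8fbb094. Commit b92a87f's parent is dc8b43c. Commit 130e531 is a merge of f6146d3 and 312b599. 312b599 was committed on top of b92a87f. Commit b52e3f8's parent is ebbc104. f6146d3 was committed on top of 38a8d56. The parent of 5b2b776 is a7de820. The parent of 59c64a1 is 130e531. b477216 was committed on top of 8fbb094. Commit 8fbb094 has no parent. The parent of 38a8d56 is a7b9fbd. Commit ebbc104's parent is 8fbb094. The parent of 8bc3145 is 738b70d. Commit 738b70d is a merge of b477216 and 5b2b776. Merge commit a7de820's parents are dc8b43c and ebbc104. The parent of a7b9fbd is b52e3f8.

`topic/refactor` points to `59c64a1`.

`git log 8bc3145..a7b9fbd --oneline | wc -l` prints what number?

2

Reachable from a7b9fbd: {8fbb094, a7b9fbd, b52e3f8, ebbc104}.
Reachable from 8bc3145: {5b2b776, 738b70d, 8bc3145, 8fbb094, a7de820, b477216, dc8b43c, ebbc104}.
In a7b9fbd's history but not 8bc3145's: {a7b9fbd, b52e3f8} — 2 commits.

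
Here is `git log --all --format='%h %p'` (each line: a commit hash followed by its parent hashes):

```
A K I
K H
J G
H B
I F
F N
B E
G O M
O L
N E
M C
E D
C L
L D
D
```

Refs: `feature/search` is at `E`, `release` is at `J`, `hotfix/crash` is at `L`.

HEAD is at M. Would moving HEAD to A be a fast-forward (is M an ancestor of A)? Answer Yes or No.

No

A fast-forward from M to A is possible iff M is an ancestor of A.
Ancestors of A: {A, B, D, E, F, H, I, K, N}.
M is not among them, so fast-forward is not possible.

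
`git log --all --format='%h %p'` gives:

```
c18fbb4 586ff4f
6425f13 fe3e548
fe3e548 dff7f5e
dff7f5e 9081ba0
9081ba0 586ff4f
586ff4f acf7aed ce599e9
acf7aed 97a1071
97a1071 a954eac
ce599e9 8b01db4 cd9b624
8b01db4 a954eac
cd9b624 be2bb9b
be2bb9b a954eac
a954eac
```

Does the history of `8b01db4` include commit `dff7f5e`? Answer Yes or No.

No

Ancestors of 8b01db4: {8b01db4, a954eac}.
dff7f5e is not in that set, so it is not an ancestor of 8b01db4.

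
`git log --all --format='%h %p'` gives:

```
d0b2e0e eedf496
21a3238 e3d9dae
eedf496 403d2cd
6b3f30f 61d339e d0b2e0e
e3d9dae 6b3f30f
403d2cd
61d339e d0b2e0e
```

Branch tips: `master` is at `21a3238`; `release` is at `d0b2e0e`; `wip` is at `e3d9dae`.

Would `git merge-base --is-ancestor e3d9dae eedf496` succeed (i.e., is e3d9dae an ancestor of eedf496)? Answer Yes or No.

No

Ancestors of eedf496: {403d2cd, eedf496}.
e3d9dae is not in that set, so it is not an ancestor of eedf496.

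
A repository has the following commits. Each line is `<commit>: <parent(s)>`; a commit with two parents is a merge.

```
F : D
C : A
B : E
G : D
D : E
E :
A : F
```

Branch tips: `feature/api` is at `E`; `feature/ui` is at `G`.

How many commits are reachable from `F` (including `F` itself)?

Walking parent pointers from F: reachable set = {D, E, F}.
That is 3 commits.

3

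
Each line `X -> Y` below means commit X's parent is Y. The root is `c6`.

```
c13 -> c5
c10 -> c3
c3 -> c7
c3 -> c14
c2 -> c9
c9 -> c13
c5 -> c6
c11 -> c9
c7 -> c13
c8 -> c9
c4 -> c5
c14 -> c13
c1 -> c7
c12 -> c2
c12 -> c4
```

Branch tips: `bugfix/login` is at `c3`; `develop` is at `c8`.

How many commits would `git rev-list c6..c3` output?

5

Reachable from c3: {c13, c14, c3, c5, c6, c7}.
Reachable from c6: {c6}.
In c3's history but not c6's: {c13, c14, c3, c5, c7} — 5 commits.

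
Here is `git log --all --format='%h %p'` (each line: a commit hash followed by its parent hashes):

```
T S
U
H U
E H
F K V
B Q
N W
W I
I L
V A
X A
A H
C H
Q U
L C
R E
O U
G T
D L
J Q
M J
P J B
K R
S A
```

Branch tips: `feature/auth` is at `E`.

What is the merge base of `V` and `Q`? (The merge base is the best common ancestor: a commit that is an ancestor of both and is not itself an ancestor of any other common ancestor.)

U

Ancestors of V: {A, H, U, V}.
Ancestors of Q: {Q, U}.
Common ancestors: {U}.
The only common ancestor is U, so it is the merge base.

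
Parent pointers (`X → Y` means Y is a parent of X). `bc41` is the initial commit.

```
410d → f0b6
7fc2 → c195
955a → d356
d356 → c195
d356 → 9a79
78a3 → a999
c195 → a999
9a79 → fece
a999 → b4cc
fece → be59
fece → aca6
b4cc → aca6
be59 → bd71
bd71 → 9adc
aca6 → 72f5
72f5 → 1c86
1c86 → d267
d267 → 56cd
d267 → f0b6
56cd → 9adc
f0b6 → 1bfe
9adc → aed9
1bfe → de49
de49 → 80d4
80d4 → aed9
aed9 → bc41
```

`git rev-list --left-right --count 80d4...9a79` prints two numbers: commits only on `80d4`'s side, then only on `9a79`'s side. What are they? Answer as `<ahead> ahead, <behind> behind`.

0 ahead, 13 behind

Reachable from 80d4: {80d4, aed9, bc41}.
Reachable from 9a79: {1bfe, 1c86, 56cd, 72f5, 80d4, 9a79, 9adc, aca6, aed9, bc41, bd71, be59, d267, de49, f0b6, fece}.
Only in 80d4's history (ahead): {} — 0.
Only in 9a79's history (behind): {1bfe, 1c86, 56cd, 72f5, 9a79, 9adc, aca6, bd71, be59, d267, de49, f0b6, fece} — 13.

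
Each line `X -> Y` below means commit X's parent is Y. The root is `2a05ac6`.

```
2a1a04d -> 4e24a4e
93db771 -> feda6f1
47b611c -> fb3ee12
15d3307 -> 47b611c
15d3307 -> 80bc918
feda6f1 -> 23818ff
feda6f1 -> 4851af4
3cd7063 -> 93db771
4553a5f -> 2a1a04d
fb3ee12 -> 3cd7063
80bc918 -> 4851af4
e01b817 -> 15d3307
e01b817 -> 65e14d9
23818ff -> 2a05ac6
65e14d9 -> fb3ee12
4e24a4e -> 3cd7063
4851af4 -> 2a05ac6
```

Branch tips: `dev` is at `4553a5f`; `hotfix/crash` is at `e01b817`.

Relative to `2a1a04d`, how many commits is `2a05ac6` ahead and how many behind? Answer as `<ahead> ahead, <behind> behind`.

Reachable from 2a05ac6: {2a05ac6}.
Reachable from 2a1a04d: {23818ff, 2a05ac6, 2a1a04d, 3cd7063, 4851af4, 4e24a4e, 93db771, feda6f1}.
Only in 2a05ac6's history (ahead): {} — 0.
Only in 2a1a04d's history (behind): {23818ff, 2a1a04d, 3cd7063, 4851af4, 4e24a4e, 93db771, feda6f1} — 7.

0 ahead, 7 behind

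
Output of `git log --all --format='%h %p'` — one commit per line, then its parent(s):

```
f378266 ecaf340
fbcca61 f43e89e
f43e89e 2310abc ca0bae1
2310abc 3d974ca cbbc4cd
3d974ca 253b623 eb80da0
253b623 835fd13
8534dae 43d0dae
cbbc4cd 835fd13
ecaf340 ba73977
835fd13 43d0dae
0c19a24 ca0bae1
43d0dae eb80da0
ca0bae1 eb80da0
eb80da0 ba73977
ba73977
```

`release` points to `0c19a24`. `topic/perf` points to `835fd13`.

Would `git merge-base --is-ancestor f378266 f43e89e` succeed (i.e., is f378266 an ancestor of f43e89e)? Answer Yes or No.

Ancestors of f43e89e: {2310abc, 253b623, 3d974ca, 43d0dae, 835fd13, ba73977, ca0bae1, cbbc4cd, eb80da0, f43e89e}.
f378266 is not in that set, so it is not an ancestor of f43e89e.

No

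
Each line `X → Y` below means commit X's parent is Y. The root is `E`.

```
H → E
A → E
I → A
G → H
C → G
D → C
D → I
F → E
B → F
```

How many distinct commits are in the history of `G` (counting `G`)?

3

Walking parent pointers from G: reachable set = {E, G, H}.
That is 3 commits.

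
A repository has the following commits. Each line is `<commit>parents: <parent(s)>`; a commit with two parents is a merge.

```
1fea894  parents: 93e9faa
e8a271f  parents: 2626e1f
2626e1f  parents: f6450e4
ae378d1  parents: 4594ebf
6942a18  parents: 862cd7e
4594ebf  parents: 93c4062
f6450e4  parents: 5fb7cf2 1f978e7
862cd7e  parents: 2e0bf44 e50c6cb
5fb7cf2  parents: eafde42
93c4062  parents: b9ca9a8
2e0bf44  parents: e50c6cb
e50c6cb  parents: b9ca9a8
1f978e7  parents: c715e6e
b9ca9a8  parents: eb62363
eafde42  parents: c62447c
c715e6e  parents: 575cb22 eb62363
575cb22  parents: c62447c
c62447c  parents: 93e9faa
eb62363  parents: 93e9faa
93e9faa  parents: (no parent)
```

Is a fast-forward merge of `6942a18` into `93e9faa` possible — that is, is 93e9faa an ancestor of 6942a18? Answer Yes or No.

A fast-forward from 93e9faa to 6942a18 is possible iff 93e9faa is an ancestor of 6942a18.
Ancestors of 6942a18: {2e0bf44, 6942a18, 862cd7e, 93e9faa, b9ca9a8, e50c6cb, eb62363}.
93e9faa is among them, so fast-forward is possible.

Yes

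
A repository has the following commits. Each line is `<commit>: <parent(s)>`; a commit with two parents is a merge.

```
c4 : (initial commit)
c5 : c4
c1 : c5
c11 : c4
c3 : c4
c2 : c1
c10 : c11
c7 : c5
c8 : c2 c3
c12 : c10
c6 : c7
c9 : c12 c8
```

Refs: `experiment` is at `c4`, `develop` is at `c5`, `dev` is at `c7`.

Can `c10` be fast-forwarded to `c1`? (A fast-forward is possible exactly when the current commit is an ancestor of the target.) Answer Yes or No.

A fast-forward from c10 to c1 is possible iff c10 is an ancestor of c1.
Ancestors of c1: {c1, c4, c5}.
c10 is not among them, so fast-forward is not possible.

No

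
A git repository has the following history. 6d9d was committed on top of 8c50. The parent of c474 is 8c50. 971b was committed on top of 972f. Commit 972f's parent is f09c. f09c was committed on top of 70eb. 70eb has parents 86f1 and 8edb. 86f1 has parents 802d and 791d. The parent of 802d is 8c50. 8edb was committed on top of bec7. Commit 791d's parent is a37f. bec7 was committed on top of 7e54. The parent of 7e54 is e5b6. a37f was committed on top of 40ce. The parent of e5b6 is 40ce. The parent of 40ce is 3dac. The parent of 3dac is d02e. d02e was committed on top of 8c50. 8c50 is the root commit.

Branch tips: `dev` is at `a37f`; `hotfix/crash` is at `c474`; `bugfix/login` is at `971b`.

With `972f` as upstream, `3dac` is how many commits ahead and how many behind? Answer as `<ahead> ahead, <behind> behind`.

0 ahead, 12 behind

Reachable from 3dac: {3dac, 8c50, d02e}.
Reachable from 972f: {3dac, 40ce, 70eb, 791d, 7e54, 802d, 86f1, 8c50, 8edb, 972f, a37f, bec7, d02e, e5b6, f09c}.
Only in 3dac's history (ahead): {} — 0.
Only in 972f's history (behind): {40ce, 70eb, 791d, 7e54, 802d, 86f1, 8edb, 972f, a37f, bec7, e5b6, f09c} — 12.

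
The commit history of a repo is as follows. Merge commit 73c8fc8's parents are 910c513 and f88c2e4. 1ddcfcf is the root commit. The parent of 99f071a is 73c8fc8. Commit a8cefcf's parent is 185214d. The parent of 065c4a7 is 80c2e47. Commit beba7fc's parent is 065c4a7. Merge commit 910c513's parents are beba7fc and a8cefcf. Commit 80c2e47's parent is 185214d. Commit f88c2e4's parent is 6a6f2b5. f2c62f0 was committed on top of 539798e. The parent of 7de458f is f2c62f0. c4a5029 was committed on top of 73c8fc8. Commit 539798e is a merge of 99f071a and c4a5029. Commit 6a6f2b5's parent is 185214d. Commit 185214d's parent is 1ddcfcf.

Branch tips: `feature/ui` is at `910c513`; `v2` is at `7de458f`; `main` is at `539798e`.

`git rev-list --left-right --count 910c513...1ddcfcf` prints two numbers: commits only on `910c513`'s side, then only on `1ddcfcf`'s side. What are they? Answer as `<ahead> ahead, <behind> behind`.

Reachable from 910c513: {065c4a7, 185214d, 1ddcfcf, 80c2e47, 910c513, a8cefcf, beba7fc}.
Reachable from 1ddcfcf: {1ddcfcf}.
Only in 910c513's history (ahead): {065c4a7, 185214d, 80c2e47, 910c513, a8cefcf, beba7fc} — 6.
Only in 1ddcfcf's history (behind): {} — 0.

6 ahead, 0 behind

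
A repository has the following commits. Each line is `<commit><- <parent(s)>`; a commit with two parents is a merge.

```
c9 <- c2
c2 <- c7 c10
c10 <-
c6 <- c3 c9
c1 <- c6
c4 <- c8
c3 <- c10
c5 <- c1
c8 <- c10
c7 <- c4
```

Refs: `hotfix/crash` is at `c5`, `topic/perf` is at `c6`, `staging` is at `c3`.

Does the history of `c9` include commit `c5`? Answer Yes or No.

No

Ancestors of c9: {c10, c2, c4, c7, c8, c9}.
c5 is not in that set, so it is not an ancestor of c9.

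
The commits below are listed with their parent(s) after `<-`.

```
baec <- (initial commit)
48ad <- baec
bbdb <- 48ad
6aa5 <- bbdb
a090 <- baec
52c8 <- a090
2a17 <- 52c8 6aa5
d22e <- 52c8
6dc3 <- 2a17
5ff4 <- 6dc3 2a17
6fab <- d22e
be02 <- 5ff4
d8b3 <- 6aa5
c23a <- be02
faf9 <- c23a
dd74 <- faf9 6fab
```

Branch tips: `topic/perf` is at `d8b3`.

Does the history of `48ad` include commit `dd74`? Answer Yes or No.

No

Ancestors of 48ad: {48ad, baec}.
dd74 is not in that set, so it is not an ancestor of 48ad.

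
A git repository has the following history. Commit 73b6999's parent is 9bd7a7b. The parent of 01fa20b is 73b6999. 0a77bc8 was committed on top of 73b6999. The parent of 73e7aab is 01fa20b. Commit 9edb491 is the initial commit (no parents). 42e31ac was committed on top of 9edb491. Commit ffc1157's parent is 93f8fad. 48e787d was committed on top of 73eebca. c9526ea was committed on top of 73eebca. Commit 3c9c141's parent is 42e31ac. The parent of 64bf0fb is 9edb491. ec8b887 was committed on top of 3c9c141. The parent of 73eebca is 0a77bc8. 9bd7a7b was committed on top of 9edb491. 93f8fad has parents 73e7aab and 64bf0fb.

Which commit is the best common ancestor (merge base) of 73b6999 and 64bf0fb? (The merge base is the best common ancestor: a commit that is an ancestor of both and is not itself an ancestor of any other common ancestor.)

Ancestors of 73b6999: {73b6999, 9bd7a7b, 9edb491}.
Ancestors of 64bf0fb: {64bf0fb, 9edb491}.
Common ancestors: {9edb491}.
The only common ancestor is 9edb491, so it is the merge base.

9edb491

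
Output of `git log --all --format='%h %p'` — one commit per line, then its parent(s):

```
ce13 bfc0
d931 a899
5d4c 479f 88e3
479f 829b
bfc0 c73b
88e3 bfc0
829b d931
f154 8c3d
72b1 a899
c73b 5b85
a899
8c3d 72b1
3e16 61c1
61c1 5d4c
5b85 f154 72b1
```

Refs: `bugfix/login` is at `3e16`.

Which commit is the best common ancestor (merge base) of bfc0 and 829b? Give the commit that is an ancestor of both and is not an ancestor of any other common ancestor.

Ancestors of bfc0: {5b85, 72b1, 8c3d, a899, bfc0, c73b, f154}.
Ancestors of 829b: {829b, a899, d931}.
Common ancestors: {a899}.
The only common ancestor is a899, so it is the merge base.

a899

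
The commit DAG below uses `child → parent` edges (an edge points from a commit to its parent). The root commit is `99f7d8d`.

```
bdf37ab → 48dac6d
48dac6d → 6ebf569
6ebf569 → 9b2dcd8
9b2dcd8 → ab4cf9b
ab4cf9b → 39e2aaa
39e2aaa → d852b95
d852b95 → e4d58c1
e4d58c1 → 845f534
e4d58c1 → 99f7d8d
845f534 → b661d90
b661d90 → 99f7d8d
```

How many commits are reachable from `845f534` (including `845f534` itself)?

Walking parent pointers from 845f534: reachable set = {845f534, 99f7d8d, b661d90}.
That is 3 commits.

3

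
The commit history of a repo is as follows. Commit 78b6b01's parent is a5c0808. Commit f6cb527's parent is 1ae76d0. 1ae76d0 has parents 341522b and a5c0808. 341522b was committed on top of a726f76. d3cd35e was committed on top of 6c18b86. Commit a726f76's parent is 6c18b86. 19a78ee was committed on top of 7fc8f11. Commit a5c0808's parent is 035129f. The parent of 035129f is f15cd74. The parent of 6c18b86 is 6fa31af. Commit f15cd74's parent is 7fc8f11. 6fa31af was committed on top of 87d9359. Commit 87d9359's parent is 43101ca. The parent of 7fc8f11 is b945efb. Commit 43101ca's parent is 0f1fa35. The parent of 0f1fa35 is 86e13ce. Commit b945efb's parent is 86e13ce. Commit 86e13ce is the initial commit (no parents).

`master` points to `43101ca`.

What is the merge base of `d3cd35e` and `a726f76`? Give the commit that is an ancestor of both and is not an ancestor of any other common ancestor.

Ancestors of d3cd35e: {0f1fa35, 43101ca, 6c18b86, 6fa31af, 86e13ce, 87d9359, d3cd35e}.
Ancestors of a726f76: {0f1fa35, 43101ca, 6c18b86, 6fa31af, 86e13ce, 87d9359, a726f76}.
Common ancestors: {0f1fa35, 43101ca, 6c18b86, 6fa31af, 86e13ce, 87d9359}.
Among these, 6c18b86 is not an ancestor of any other common ancestor — it is the merge base.

6c18b86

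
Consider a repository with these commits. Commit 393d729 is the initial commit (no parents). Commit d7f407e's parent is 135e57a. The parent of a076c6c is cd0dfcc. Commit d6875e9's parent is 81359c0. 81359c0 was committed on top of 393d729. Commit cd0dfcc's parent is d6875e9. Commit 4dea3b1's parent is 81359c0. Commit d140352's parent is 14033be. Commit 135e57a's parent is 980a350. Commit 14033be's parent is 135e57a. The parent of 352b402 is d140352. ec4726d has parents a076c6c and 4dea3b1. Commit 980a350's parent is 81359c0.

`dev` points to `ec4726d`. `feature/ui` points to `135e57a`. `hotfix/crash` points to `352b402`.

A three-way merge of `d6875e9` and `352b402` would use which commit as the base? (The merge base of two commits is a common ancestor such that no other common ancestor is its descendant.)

Ancestors of d6875e9: {393d729, 81359c0, d6875e9}.
Ancestors of 352b402: {135e57a, 14033be, 352b402, 393d729, 81359c0, 980a350, d140352}.
Common ancestors: {393d729, 81359c0}.
Among these, 81359c0 is not an ancestor of any other common ancestor — it is the merge base.

81359c0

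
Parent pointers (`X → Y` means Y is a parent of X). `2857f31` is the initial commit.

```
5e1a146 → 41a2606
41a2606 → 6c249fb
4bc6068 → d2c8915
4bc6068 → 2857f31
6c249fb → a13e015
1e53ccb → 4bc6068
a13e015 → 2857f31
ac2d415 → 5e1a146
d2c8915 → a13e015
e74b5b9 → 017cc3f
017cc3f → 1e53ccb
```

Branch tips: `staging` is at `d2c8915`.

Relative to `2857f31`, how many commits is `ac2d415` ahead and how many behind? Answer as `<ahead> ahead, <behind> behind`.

5 ahead, 0 behind

Reachable from ac2d415: {2857f31, 41a2606, 5e1a146, 6c249fb, a13e015, ac2d415}.
Reachable from 2857f31: {2857f31}.
Only in ac2d415's history (ahead): {41a2606, 5e1a146, 6c249fb, a13e015, ac2d415} — 5.
Only in 2857f31's history (behind): {} — 0.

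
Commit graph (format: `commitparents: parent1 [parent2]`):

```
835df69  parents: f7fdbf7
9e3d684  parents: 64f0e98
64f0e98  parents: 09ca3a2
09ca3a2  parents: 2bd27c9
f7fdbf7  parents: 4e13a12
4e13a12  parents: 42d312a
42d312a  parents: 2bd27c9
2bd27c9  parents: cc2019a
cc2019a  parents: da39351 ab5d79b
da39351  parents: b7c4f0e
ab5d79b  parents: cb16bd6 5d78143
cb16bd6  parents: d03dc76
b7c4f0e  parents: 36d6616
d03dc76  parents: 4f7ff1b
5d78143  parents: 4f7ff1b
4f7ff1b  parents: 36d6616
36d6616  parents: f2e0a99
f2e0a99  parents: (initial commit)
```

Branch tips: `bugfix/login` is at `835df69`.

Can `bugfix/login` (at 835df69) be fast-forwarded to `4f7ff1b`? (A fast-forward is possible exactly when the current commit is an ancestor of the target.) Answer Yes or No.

No

A fast-forward from 835df69 to 4f7ff1b is possible iff 835df69 is an ancestor of 4f7ff1b.
Ancestors of 4f7ff1b: {36d6616, 4f7ff1b, f2e0a99}.
835df69 is not among them, so fast-forward is not possible.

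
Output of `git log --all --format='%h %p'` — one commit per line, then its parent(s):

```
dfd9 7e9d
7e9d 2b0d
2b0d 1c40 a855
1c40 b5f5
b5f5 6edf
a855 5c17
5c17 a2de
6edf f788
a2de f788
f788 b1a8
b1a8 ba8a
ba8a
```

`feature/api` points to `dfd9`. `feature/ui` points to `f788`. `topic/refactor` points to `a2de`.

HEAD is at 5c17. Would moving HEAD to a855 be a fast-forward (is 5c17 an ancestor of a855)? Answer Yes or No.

A fast-forward from 5c17 to a855 is possible iff 5c17 is an ancestor of a855.
Ancestors of a855: {5c17, a2de, a855, b1a8, ba8a, f788}.
5c17 is among them, so fast-forward is possible.

Yes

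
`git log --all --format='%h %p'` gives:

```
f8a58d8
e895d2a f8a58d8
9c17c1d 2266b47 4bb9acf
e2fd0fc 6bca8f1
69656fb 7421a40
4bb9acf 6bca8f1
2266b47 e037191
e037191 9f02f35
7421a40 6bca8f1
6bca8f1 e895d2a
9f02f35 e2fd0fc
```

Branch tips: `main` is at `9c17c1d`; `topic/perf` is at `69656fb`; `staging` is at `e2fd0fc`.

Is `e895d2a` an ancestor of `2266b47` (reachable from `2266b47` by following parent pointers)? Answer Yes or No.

Yes

Ancestors of 2266b47 (commits reachable by following parents): {2266b47, 6bca8f1, 9f02f35, e037191, e2fd0fc, e895d2a, f8a58d8}.
e895d2a is in that set, so it is an ancestor of 2266b47.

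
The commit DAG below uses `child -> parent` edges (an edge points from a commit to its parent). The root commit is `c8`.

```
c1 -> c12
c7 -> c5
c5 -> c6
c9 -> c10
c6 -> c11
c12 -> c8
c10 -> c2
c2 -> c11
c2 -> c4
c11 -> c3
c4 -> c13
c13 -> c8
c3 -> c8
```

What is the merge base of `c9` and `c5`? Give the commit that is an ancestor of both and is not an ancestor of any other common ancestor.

c11

Ancestors of c9: {c10, c11, c13, c2, c3, c4, c8, c9}.
Ancestors of c5: {c11, c3, c5, c6, c8}.
Common ancestors: {c11, c3, c8}.
Among these, c11 is not an ancestor of any other common ancestor — it is the merge base.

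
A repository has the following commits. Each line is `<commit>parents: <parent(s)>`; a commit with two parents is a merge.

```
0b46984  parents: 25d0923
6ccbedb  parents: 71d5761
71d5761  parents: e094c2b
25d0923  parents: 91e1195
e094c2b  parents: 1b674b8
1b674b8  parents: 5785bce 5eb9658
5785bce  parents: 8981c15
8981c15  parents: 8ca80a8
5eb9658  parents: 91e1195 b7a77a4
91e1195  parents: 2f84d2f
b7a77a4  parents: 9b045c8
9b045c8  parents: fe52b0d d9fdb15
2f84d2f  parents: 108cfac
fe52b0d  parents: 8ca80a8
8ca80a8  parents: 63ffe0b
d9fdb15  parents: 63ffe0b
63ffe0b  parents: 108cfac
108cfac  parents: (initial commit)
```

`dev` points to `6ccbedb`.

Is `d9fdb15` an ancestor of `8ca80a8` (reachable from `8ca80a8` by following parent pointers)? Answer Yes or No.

Ancestors of 8ca80a8: {108cfac, 63ffe0b, 8ca80a8}.
d9fdb15 is not in that set, so it is not an ancestor of 8ca80a8.

No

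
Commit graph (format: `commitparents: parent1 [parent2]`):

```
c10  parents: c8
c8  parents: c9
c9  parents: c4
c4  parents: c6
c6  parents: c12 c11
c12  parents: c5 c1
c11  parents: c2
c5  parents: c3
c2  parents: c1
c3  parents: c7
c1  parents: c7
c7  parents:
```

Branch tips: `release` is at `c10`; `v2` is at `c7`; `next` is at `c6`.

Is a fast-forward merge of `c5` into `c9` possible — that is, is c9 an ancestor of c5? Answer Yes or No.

A fast-forward from c9 to c5 is possible iff c9 is an ancestor of c5.
Ancestors of c5: {c3, c5, c7}.
c9 is not among them, so fast-forward is not possible.

No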